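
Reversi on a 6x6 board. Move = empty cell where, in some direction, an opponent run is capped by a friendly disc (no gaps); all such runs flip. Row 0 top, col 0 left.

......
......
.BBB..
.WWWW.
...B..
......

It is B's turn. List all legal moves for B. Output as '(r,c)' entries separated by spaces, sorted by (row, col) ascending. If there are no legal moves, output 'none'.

Answer: (2,5) (4,0) (4,1) (4,2) (4,4) (4,5)

Derivation:
(2,0): no bracket -> illegal
(2,4): no bracket -> illegal
(2,5): flips 1 -> legal
(3,0): no bracket -> illegal
(3,5): no bracket -> illegal
(4,0): flips 1 -> legal
(4,1): flips 2 -> legal
(4,2): flips 1 -> legal
(4,4): flips 1 -> legal
(4,5): flips 1 -> legal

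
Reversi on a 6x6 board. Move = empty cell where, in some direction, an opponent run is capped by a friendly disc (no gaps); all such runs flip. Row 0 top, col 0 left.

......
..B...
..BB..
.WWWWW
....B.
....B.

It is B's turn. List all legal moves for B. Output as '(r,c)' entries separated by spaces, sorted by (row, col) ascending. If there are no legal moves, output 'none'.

Answer: (2,4) (4,0) (4,1) (4,2) (4,3) (4,5)

Derivation:
(2,0): no bracket -> illegal
(2,1): no bracket -> illegal
(2,4): flips 1 -> legal
(2,5): no bracket -> illegal
(3,0): no bracket -> illegal
(4,0): flips 1 -> legal
(4,1): flips 1 -> legal
(4,2): flips 1 -> legal
(4,3): flips 1 -> legal
(4,5): flips 1 -> legal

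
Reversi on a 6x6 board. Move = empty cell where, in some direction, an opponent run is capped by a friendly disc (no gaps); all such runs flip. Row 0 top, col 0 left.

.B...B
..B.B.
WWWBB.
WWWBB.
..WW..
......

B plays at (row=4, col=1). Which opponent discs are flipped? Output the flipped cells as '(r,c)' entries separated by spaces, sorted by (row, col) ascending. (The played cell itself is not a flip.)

Answer: (3,2)

Derivation:
Dir NW: opp run (3,0), next=edge -> no flip
Dir N: opp run (3,1) (2,1), next='.' -> no flip
Dir NE: opp run (3,2) capped by B -> flip
Dir W: first cell '.' (not opp) -> no flip
Dir E: opp run (4,2) (4,3), next='.' -> no flip
Dir SW: first cell '.' (not opp) -> no flip
Dir S: first cell '.' (not opp) -> no flip
Dir SE: first cell '.' (not opp) -> no flip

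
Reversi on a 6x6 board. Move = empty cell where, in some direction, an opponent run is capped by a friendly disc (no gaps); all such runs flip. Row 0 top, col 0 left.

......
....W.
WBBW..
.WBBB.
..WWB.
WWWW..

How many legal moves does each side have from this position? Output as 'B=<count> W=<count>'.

Answer: B=8 W=9

Derivation:
-- B to move --
(0,3): no bracket -> illegal
(0,4): no bracket -> illegal
(0,5): flips 2 -> legal
(1,0): no bracket -> illegal
(1,1): no bracket -> illegal
(1,2): flips 1 -> legal
(1,3): flips 1 -> legal
(1,5): no bracket -> illegal
(2,4): flips 1 -> legal
(2,5): no bracket -> illegal
(3,0): flips 1 -> legal
(4,0): flips 1 -> legal
(4,1): flips 3 -> legal
(5,4): flips 1 -> legal
B mobility = 8
-- W to move --
(1,0): flips 2 -> legal
(1,1): flips 1 -> legal
(1,2): flips 2 -> legal
(1,3): flips 1 -> legal
(2,4): flips 1 -> legal
(2,5): flips 1 -> legal
(3,0): no bracket -> illegal
(3,5): flips 4 -> legal
(4,1): flips 1 -> legal
(4,5): flips 2 -> legal
(5,4): no bracket -> illegal
(5,5): no bracket -> illegal
W mobility = 9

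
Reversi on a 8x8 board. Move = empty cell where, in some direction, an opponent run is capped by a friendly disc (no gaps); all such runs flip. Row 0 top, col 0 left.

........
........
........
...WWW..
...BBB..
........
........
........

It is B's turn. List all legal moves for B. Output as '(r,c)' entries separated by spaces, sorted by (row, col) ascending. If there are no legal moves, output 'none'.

(2,2): flips 1 -> legal
(2,3): flips 2 -> legal
(2,4): flips 1 -> legal
(2,5): flips 2 -> legal
(2,6): flips 1 -> legal
(3,2): no bracket -> illegal
(3,6): no bracket -> illegal
(4,2): no bracket -> illegal
(4,6): no bracket -> illegal

Answer: (2,2) (2,3) (2,4) (2,5) (2,6)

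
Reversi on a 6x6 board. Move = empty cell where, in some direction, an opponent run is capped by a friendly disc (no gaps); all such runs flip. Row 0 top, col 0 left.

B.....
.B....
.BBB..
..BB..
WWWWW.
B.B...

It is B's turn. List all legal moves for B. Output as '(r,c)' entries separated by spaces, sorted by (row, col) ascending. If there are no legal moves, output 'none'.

Answer: (3,0) (3,4) (5,1) (5,3) (5,4) (5,5)

Derivation:
(3,0): flips 2 -> legal
(3,1): no bracket -> illegal
(3,4): flips 1 -> legal
(3,5): no bracket -> illegal
(4,5): no bracket -> illegal
(5,1): flips 1 -> legal
(5,3): flips 1 -> legal
(5,4): flips 1 -> legal
(5,5): flips 1 -> legal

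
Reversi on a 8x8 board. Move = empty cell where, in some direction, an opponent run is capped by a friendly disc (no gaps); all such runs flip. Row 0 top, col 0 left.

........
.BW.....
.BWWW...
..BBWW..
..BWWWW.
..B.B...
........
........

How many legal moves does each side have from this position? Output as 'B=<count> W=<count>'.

Answer: B=10 W=12

Derivation:
-- B to move --
(0,1): no bracket -> illegal
(0,2): flips 2 -> legal
(0,3): flips 1 -> legal
(1,3): flips 2 -> legal
(1,4): flips 4 -> legal
(1,5): flips 1 -> legal
(2,5): flips 5 -> legal
(2,6): no bracket -> illegal
(3,1): no bracket -> illegal
(3,6): flips 3 -> legal
(3,7): no bracket -> illegal
(4,7): flips 4 -> legal
(5,3): flips 1 -> legal
(5,5): flips 1 -> legal
(5,6): no bracket -> illegal
(5,7): no bracket -> illegal
B mobility = 10
-- W to move --
(0,0): flips 1 -> legal
(0,1): no bracket -> illegal
(0,2): no bracket -> illegal
(1,0): flips 3 -> legal
(2,0): flips 1 -> legal
(3,0): flips 1 -> legal
(3,1): flips 2 -> legal
(4,1): flips 2 -> legal
(5,1): flips 2 -> legal
(5,3): no bracket -> illegal
(5,5): no bracket -> illegal
(6,1): flips 1 -> legal
(6,2): flips 3 -> legal
(6,3): flips 1 -> legal
(6,4): flips 1 -> legal
(6,5): flips 1 -> legal
W mobility = 12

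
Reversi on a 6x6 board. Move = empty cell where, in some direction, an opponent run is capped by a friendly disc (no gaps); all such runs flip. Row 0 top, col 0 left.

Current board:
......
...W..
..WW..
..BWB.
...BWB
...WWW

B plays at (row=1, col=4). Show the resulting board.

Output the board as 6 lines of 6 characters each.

Answer: ......
...WB.
..WB..
..BWB.
...BWB
...WWW

Derivation:
Place B at (1,4); scan 8 dirs for brackets.
Dir NW: first cell '.' (not opp) -> no flip
Dir N: first cell '.' (not opp) -> no flip
Dir NE: first cell '.' (not opp) -> no flip
Dir W: opp run (1,3), next='.' -> no flip
Dir E: first cell '.' (not opp) -> no flip
Dir SW: opp run (2,3) capped by B -> flip
Dir S: first cell '.' (not opp) -> no flip
Dir SE: first cell '.' (not opp) -> no flip
All flips: (2,3)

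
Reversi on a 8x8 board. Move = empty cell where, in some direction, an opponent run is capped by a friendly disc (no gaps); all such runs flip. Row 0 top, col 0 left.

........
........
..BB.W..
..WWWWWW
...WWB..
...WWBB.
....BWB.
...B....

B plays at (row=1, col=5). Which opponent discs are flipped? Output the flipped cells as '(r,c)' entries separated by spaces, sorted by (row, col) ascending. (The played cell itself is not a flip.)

Dir NW: first cell '.' (not opp) -> no flip
Dir N: first cell '.' (not opp) -> no flip
Dir NE: first cell '.' (not opp) -> no flip
Dir W: first cell '.' (not opp) -> no flip
Dir E: first cell '.' (not opp) -> no flip
Dir SW: first cell '.' (not opp) -> no flip
Dir S: opp run (2,5) (3,5) capped by B -> flip
Dir SE: first cell '.' (not opp) -> no flip

Answer: (2,5) (3,5)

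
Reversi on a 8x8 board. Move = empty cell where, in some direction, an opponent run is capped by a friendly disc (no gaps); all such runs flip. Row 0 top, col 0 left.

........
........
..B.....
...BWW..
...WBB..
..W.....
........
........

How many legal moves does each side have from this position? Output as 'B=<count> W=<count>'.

Answer: B=7 W=7

Derivation:
-- B to move --
(2,3): flips 1 -> legal
(2,4): flips 1 -> legal
(2,5): flips 1 -> legal
(2,6): flips 1 -> legal
(3,2): no bracket -> illegal
(3,6): flips 2 -> legal
(4,1): no bracket -> illegal
(4,2): flips 1 -> legal
(4,6): no bracket -> illegal
(5,1): no bracket -> illegal
(5,3): flips 1 -> legal
(5,4): no bracket -> illegal
(6,1): no bracket -> illegal
(6,2): no bracket -> illegal
(6,3): no bracket -> illegal
B mobility = 7
-- W to move --
(1,1): no bracket -> illegal
(1,2): no bracket -> illegal
(1,3): no bracket -> illegal
(2,1): no bracket -> illegal
(2,3): flips 1 -> legal
(2,4): no bracket -> illegal
(3,1): no bracket -> illegal
(3,2): flips 1 -> legal
(3,6): no bracket -> illegal
(4,2): no bracket -> illegal
(4,6): flips 2 -> legal
(5,3): flips 1 -> legal
(5,4): flips 1 -> legal
(5,5): flips 1 -> legal
(5,6): flips 1 -> legal
W mobility = 7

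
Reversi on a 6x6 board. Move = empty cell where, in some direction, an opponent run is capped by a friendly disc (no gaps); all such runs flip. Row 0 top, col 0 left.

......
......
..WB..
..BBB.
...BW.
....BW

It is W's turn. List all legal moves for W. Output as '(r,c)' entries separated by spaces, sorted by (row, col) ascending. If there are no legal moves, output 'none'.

Answer: (2,4) (4,2) (5,3)

Derivation:
(1,2): no bracket -> illegal
(1,3): no bracket -> illegal
(1,4): no bracket -> illegal
(2,1): no bracket -> illegal
(2,4): flips 2 -> legal
(2,5): no bracket -> illegal
(3,1): no bracket -> illegal
(3,5): no bracket -> illegal
(4,1): no bracket -> illegal
(4,2): flips 2 -> legal
(4,5): no bracket -> illegal
(5,2): no bracket -> illegal
(5,3): flips 1 -> legal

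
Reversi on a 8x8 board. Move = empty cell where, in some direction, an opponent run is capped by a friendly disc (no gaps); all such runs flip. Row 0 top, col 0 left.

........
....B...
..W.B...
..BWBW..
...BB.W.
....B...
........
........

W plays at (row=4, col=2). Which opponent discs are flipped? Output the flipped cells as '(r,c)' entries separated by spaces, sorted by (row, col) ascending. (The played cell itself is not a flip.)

Answer: (3,2)

Derivation:
Dir NW: first cell '.' (not opp) -> no flip
Dir N: opp run (3,2) capped by W -> flip
Dir NE: first cell 'W' (not opp) -> no flip
Dir W: first cell '.' (not opp) -> no flip
Dir E: opp run (4,3) (4,4), next='.' -> no flip
Dir SW: first cell '.' (not opp) -> no flip
Dir S: first cell '.' (not opp) -> no flip
Dir SE: first cell '.' (not opp) -> no flip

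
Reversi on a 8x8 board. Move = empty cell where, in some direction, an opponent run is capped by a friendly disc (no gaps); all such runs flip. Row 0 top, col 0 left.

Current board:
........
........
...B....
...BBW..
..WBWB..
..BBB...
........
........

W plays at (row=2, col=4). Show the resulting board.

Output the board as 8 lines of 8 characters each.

Place W at (2,4); scan 8 dirs for brackets.
Dir NW: first cell '.' (not opp) -> no flip
Dir N: first cell '.' (not opp) -> no flip
Dir NE: first cell '.' (not opp) -> no flip
Dir W: opp run (2,3), next='.' -> no flip
Dir E: first cell '.' (not opp) -> no flip
Dir SW: opp run (3,3) capped by W -> flip
Dir S: opp run (3,4) capped by W -> flip
Dir SE: first cell 'W' (not opp) -> no flip
All flips: (3,3) (3,4)

Answer: ........
........
...BW...
...WWW..
..WBWB..
..BBB...
........
........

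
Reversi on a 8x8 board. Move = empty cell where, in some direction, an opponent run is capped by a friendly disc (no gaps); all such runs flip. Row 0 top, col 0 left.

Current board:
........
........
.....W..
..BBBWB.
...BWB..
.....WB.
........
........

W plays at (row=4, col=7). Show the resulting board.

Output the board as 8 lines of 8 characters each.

Answer: ........
........
.....W..
..BBBWW.
...BWB.W
.....WB.
........
........

Derivation:
Place W at (4,7); scan 8 dirs for brackets.
Dir NW: opp run (3,6) capped by W -> flip
Dir N: first cell '.' (not opp) -> no flip
Dir NE: edge -> no flip
Dir W: first cell '.' (not opp) -> no flip
Dir E: edge -> no flip
Dir SW: opp run (5,6), next='.' -> no flip
Dir S: first cell '.' (not opp) -> no flip
Dir SE: edge -> no flip
All flips: (3,6)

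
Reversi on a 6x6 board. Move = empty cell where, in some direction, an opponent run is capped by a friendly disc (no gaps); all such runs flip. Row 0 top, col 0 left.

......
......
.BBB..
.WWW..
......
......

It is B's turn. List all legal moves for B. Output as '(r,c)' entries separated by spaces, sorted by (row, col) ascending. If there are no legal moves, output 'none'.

Answer: (4,0) (4,1) (4,2) (4,3) (4,4)

Derivation:
(2,0): no bracket -> illegal
(2,4): no bracket -> illegal
(3,0): no bracket -> illegal
(3,4): no bracket -> illegal
(4,0): flips 1 -> legal
(4,1): flips 2 -> legal
(4,2): flips 1 -> legal
(4,3): flips 2 -> legal
(4,4): flips 1 -> legal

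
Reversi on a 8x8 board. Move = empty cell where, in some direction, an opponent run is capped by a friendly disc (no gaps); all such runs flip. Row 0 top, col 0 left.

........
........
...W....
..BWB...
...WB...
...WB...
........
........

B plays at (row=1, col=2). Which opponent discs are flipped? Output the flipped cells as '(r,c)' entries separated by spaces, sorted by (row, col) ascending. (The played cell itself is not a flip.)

Dir NW: first cell '.' (not opp) -> no flip
Dir N: first cell '.' (not opp) -> no flip
Dir NE: first cell '.' (not opp) -> no flip
Dir W: first cell '.' (not opp) -> no flip
Dir E: first cell '.' (not opp) -> no flip
Dir SW: first cell '.' (not opp) -> no flip
Dir S: first cell '.' (not opp) -> no flip
Dir SE: opp run (2,3) capped by B -> flip

Answer: (2,3)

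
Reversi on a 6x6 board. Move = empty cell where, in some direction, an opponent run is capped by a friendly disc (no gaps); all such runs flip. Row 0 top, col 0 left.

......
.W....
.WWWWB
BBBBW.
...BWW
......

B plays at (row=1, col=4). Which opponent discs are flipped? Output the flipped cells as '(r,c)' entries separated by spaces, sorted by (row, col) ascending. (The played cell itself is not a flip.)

Answer: (2,3)

Derivation:
Dir NW: first cell '.' (not opp) -> no flip
Dir N: first cell '.' (not opp) -> no flip
Dir NE: first cell '.' (not opp) -> no flip
Dir W: first cell '.' (not opp) -> no flip
Dir E: first cell '.' (not opp) -> no flip
Dir SW: opp run (2,3) capped by B -> flip
Dir S: opp run (2,4) (3,4) (4,4), next='.' -> no flip
Dir SE: first cell 'B' (not opp) -> no flip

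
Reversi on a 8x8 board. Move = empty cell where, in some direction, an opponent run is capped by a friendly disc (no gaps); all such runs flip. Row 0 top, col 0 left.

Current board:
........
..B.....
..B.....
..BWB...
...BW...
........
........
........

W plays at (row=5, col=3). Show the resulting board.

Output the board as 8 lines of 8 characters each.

Answer: ........
..B.....
..B.....
..BWB...
...WW...
...W....
........
........

Derivation:
Place W at (5,3); scan 8 dirs for brackets.
Dir NW: first cell '.' (not opp) -> no flip
Dir N: opp run (4,3) capped by W -> flip
Dir NE: first cell 'W' (not opp) -> no flip
Dir W: first cell '.' (not opp) -> no flip
Dir E: first cell '.' (not opp) -> no flip
Dir SW: first cell '.' (not opp) -> no flip
Dir S: first cell '.' (not opp) -> no flip
Dir SE: first cell '.' (not opp) -> no flip
All flips: (4,3)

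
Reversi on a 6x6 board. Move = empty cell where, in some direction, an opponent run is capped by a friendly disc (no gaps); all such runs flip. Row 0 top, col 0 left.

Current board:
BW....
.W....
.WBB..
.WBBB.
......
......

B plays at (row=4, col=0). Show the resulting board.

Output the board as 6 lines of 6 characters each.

Place B at (4,0); scan 8 dirs for brackets.
Dir NW: edge -> no flip
Dir N: first cell '.' (not opp) -> no flip
Dir NE: opp run (3,1) capped by B -> flip
Dir W: edge -> no flip
Dir E: first cell '.' (not opp) -> no flip
Dir SW: edge -> no flip
Dir S: first cell '.' (not opp) -> no flip
Dir SE: first cell '.' (not opp) -> no flip
All flips: (3,1)

Answer: BW....
.W....
.WBB..
.BBBB.
B.....
......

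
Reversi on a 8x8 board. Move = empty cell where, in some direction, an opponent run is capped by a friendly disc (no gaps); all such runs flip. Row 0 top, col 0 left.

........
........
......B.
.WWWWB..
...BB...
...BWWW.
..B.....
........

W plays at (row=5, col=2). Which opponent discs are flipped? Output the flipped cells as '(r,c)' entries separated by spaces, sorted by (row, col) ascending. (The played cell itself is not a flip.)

Answer: (4,3) (5,3)

Derivation:
Dir NW: first cell '.' (not opp) -> no flip
Dir N: first cell '.' (not opp) -> no flip
Dir NE: opp run (4,3) capped by W -> flip
Dir W: first cell '.' (not opp) -> no flip
Dir E: opp run (5,3) capped by W -> flip
Dir SW: first cell '.' (not opp) -> no flip
Dir S: opp run (6,2), next='.' -> no flip
Dir SE: first cell '.' (not opp) -> no flip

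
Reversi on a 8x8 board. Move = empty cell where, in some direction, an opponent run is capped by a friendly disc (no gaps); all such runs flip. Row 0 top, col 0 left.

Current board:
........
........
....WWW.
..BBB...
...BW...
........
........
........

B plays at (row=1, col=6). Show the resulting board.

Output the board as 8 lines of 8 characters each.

Place B at (1,6); scan 8 dirs for brackets.
Dir NW: first cell '.' (not opp) -> no flip
Dir N: first cell '.' (not opp) -> no flip
Dir NE: first cell '.' (not opp) -> no flip
Dir W: first cell '.' (not opp) -> no flip
Dir E: first cell '.' (not opp) -> no flip
Dir SW: opp run (2,5) capped by B -> flip
Dir S: opp run (2,6), next='.' -> no flip
Dir SE: first cell '.' (not opp) -> no flip
All flips: (2,5)

Answer: ........
......B.
....WBW.
..BBB...
...BW...
........
........
........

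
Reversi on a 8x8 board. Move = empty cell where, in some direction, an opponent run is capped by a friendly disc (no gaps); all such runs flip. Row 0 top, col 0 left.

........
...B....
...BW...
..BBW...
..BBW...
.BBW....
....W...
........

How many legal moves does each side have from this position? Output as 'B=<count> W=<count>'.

Answer: B=8 W=9

Derivation:
-- B to move --
(1,4): no bracket -> illegal
(1,5): flips 1 -> legal
(2,5): flips 2 -> legal
(3,5): flips 2 -> legal
(4,5): flips 2 -> legal
(5,4): flips 1 -> legal
(5,5): flips 1 -> legal
(6,2): no bracket -> illegal
(6,3): flips 1 -> legal
(6,5): no bracket -> illegal
(7,3): no bracket -> illegal
(7,4): no bracket -> illegal
(7,5): flips 2 -> legal
B mobility = 8
-- W to move --
(0,2): flips 1 -> legal
(0,3): flips 4 -> legal
(0,4): no bracket -> illegal
(1,2): flips 1 -> legal
(1,4): no bracket -> illegal
(2,1): no bracket -> illegal
(2,2): flips 2 -> legal
(3,1): flips 3 -> legal
(4,0): no bracket -> illegal
(4,1): flips 2 -> legal
(5,0): flips 2 -> legal
(5,4): no bracket -> illegal
(6,0): flips 3 -> legal
(6,1): flips 2 -> legal
(6,2): no bracket -> illegal
(6,3): no bracket -> illegal
W mobility = 9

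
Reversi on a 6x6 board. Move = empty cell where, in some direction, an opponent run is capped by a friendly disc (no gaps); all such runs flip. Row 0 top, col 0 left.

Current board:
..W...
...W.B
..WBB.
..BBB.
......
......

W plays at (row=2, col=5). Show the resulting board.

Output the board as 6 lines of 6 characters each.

Answer: ..W...
...W.B
..WWWW
..BBB.
......
......

Derivation:
Place W at (2,5); scan 8 dirs for brackets.
Dir NW: first cell '.' (not opp) -> no flip
Dir N: opp run (1,5), next='.' -> no flip
Dir NE: edge -> no flip
Dir W: opp run (2,4) (2,3) capped by W -> flip
Dir E: edge -> no flip
Dir SW: opp run (3,4), next='.' -> no flip
Dir S: first cell '.' (not opp) -> no flip
Dir SE: edge -> no flip
All flips: (2,3) (2,4)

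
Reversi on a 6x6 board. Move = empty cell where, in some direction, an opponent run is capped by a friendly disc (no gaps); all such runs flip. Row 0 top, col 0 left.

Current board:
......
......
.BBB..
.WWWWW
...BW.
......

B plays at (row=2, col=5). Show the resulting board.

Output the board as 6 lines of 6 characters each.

Place B at (2,5); scan 8 dirs for brackets.
Dir NW: first cell '.' (not opp) -> no flip
Dir N: first cell '.' (not opp) -> no flip
Dir NE: edge -> no flip
Dir W: first cell '.' (not opp) -> no flip
Dir E: edge -> no flip
Dir SW: opp run (3,4) capped by B -> flip
Dir S: opp run (3,5), next='.' -> no flip
Dir SE: edge -> no flip
All flips: (3,4)

Answer: ......
......
.BBB.B
.WWWBW
...BW.
......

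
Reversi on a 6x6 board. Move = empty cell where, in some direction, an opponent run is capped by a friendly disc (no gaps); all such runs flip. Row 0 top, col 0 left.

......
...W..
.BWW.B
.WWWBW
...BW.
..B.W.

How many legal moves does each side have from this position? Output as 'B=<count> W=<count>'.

Answer: B=6 W=8

Derivation:
-- B to move --
(0,2): no bracket -> illegal
(0,3): flips 3 -> legal
(0,4): no bracket -> illegal
(1,1): no bracket -> illegal
(1,2): flips 1 -> legal
(1,4): no bracket -> illegal
(2,0): no bracket -> illegal
(2,4): flips 2 -> legal
(3,0): flips 3 -> legal
(4,0): no bracket -> illegal
(4,1): flips 1 -> legal
(4,2): no bracket -> illegal
(4,5): flips 2 -> legal
(5,3): no bracket -> illegal
(5,5): no bracket -> illegal
B mobility = 6
-- W to move --
(1,0): flips 1 -> legal
(1,1): flips 1 -> legal
(1,2): no bracket -> illegal
(1,4): no bracket -> illegal
(1,5): flips 1 -> legal
(2,0): flips 1 -> legal
(2,4): flips 1 -> legal
(3,0): no bracket -> illegal
(4,1): no bracket -> illegal
(4,2): flips 1 -> legal
(4,5): flips 1 -> legal
(5,1): no bracket -> illegal
(5,3): flips 1 -> legal
W mobility = 8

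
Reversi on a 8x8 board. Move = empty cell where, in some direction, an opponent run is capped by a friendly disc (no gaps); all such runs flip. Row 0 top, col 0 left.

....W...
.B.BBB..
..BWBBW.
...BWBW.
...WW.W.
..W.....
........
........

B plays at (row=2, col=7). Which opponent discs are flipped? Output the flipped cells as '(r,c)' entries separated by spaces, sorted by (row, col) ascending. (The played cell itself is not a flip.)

Dir NW: first cell '.' (not opp) -> no flip
Dir N: first cell '.' (not opp) -> no flip
Dir NE: edge -> no flip
Dir W: opp run (2,6) capped by B -> flip
Dir E: edge -> no flip
Dir SW: opp run (3,6), next='.' -> no flip
Dir S: first cell '.' (not opp) -> no flip
Dir SE: edge -> no flip

Answer: (2,6)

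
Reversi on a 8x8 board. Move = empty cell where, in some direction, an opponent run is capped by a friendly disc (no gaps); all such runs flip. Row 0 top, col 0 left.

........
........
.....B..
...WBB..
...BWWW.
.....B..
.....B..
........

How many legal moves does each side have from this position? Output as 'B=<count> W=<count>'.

-- B to move --
(2,2): flips 2 -> legal
(2,3): flips 1 -> legal
(2,4): no bracket -> illegal
(3,2): flips 1 -> legal
(3,6): no bracket -> illegal
(3,7): flips 1 -> legal
(4,2): no bracket -> illegal
(4,7): flips 3 -> legal
(5,3): flips 1 -> legal
(5,4): flips 1 -> legal
(5,6): flips 1 -> legal
(5,7): flips 1 -> legal
B mobility = 9
-- W to move --
(1,4): no bracket -> illegal
(1,5): flips 2 -> legal
(1,6): no bracket -> illegal
(2,3): flips 1 -> legal
(2,4): flips 2 -> legal
(2,6): flips 1 -> legal
(3,2): no bracket -> illegal
(3,6): flips 2 -> legal
(4,2): flips 1 -> legal
(5,2): no bracket -> illegal
(5,3): flips 1 -> legal
(5,4): no bracket -> illegal
(5,6): no bracket -> illegal
(6,4): flips 1 -> legal
(6,6): flips 1 -> legal
(7,4): no bracket -> illegal
(7,5): flips 2 -> legal
(7,6): no bracket -> illegal
W mobility = 10

Answer: B=9 W=10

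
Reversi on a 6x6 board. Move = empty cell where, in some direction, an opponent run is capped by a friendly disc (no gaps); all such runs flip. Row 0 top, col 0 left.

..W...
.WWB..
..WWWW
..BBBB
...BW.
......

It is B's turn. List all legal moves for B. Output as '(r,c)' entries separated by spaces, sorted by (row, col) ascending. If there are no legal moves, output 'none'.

(0,0): flips 2 -> legal
(0,1): flips 2 -> legal
(0,3): no bracket -> illegal
(1,0): flips 2 -> legal
(1,4): flips 2 -> legal
(1,5): flips 2 -> legal
(2,0): no bracket -> illegal
(2,1): no bracket -> illegal
(3,1): flips 1 -> legal
(4,5): flips 1 -> legal
(5,3): flips 1 -> legal
(5,4): flips 1 -> legal
(5,5): flips 1 -> legal

Answer: (0,0) (0,1) (1,0) (1,4) (1,5) (3,1) (4,5) (5,3) (5,4) (5,5)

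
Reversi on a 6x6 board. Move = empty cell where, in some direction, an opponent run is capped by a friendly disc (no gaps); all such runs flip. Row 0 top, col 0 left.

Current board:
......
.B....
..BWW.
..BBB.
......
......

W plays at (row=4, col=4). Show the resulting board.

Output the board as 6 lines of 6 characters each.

Place W at (4,4); scan 8 dirs for brackets.
Dir NW: opp run (3,3) (2,2) (1,1), next='.' -> no flip
Dir N: opp run (3,4) capped by W -> flip
Dir NE: first cell '.' (not opp) -> no flip
Dir W: first cell '.' (not opp) -> no flip
Dir E: first cell '.' (not opp) -> no flip
Dir SW: first cell '.' (not opp) -> no flip
Dir S: first cell '.' (not opp) -> no flip
Dir SE: first cell '.' (not opp) -> no flip
All flips: (3,4)

Answer: ......
.B....
..BWW.
..BBW.
....W.
......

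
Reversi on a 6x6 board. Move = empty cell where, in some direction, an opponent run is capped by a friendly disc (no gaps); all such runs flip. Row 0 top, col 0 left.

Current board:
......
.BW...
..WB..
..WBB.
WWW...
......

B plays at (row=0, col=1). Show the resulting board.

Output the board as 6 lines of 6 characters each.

Place B at (0,1); scan 8 dirs for brackets.
Dir NW: edge -> no flip
Dir N: edge -> no flip
Dir NE: edge -> no flip
Dir W: first cell '.' (not opp) -> no flip
Dir E: first cell '.' (not opp) -> no flip
Dir SW: first cell '.' (not opp) -> no flip
Dir S: first cell 'B' (not opp) -> no flip
Dir SE: opp run (1,2) capped by B -> flip
All flips: (1,2)

Answer: .B....
.BB...
..WB..
..WBB.
WWW...
......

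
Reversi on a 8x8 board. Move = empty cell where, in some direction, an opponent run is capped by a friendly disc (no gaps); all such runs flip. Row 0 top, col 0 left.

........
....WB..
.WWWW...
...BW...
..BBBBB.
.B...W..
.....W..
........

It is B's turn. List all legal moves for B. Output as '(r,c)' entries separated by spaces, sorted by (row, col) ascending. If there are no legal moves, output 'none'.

(0,3): no bracket -> illegal
(0,4): flips 3 -> legal
(0,5): no bracket -> illegal
(1,0): no bracket -> illegal
(1,1): flips 1 -> legal
(1,2): flips 2 -> legal
(1,3): flips 2 -> legal
(2,0): no bracket -> illegal
(2,5): flips 1 -> legal
(3,0): no bracket -> illegal
(3,1): no bracket -> illegal
(3,2): no bracket -> illegal
(3,5): flips 1 -> legal
(5,4): no bracket -> illegal
(5,6): no bracket -> illegal
(6,4): flips 1 -> legal
(6,6): flips 1 -> legal
(7,4): no bracket -> illegal
(7,5): flips 2 -> legal
(7,6): no bracket -> illegal

Answer: (0,4) (1,1) (1,2) (1,3) (2,5) (3,5) (6,4) (6,6) (7,5)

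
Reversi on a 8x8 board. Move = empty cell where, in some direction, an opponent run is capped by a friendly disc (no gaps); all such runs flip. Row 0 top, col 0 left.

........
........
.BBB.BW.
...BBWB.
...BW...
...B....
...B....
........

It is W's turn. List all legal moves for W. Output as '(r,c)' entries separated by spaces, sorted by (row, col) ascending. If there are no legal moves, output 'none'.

(1,0): no bracket -> illegal
(1,1): flips 2 -> legal
(1,2): no bracket -> illegal
(1,3): no bracket -> illegal
(1,4): no bracket -> illegal
(1,5): flips 1 -> legal
(1,6): no bracket -> illegal
(2,0): no bracket -> illegal
(2,4): flips 2 -> legal
(2,7): no bracket -> illegal
(3,0): no bracket -> illegal
(3,1): no bracket -> illegal
(3,2): flips 2 -> legal
(3,7): flips 1 -> legal
(4,2): flips 1 -> legal
(4,5): no bracket -> illegal
(4,6): flips 1 -> legal
(4,7): no bracket -> illegal
(5,2): no bracket -> illegal
(5,4): no bracket -> illegal
(6,2): flips 1 -> legal
(6,4): no bracket -> illegal
(7,2): no bracket -> illegal
(7,3): no bracket -> illegal
(7,4): no bracket -> illegal

Answer: (1,1) (1,5) (2,4) (3,2) (3,7) (4,2) (4,6) (6,2)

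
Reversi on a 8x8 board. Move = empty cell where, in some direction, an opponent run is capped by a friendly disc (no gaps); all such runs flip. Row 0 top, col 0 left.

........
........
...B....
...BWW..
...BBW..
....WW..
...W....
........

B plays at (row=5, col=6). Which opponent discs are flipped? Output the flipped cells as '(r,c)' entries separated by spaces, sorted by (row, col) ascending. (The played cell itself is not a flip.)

Dir NW: opp run (4,5) (3,4) capped by B -> flip
Dir N: first cell '.' (not opp) -> no flip
Dir NE: first cell '.' (not opp) -> no flip
Dir W: opp run (5,5) (5,4), next='.' -> no flip
Dir E: first cell '.' (not opp) -> no flip
Dir SW: first cell '.' (not opp) -> no flip
Dir S: first cell '.' (not opp) -> no flip
Dir SE: first cell '.' (not opp) -> no flip

Answer: (3,4) (4,5)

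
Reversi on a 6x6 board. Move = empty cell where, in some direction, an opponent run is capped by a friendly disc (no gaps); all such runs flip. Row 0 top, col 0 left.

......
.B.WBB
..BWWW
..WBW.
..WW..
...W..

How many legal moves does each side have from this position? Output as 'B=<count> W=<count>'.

Answer: B=9 W=6

Derivation:
-- B to move --
(0,2): no bracket -> illegal
(0,3): flips 2 -> legal
(0,4): flips 1 -> legal
(1,2): flips 1 -> legal
(2,1): no bracket -> illegal
(3,1): flips 1 -> legal
(3,5): flips 2 -> legal
(4,1): flips 2 -> legal
(4,4): flips 2 -> legal
(4,5): no bracket -> illegal
(5,1): flips 1 -> legal
(5,2): flips 2 -> legal
(5,4): no bracket -> illegal
B mobility = 9
-- W to move --
(0,0): no bracket -> illegal
(0,1): no bracket -> illegal
(0,2): no bracket -> illegal
(0,3): flips 1 -> legal
(0,4): flips 1 -> legal
(0,5): flips 2 -> legal
(1,0): no bracket -> illegal
(1,2): flips 1 -> legal
(2,0): no bracket -> illegal
(2,1): flips 1 -> legal
(3,1): flips 1 -> legal
(4,4): no bracket -> illegal
W mobility = 6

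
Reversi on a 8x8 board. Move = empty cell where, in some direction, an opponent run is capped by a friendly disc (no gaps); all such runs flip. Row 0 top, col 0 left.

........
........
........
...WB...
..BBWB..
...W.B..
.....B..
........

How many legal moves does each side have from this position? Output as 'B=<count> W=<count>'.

Answer: B=7 W=7

Derivation:
-- B to move --
(2,2): flips 2 -> legal
(2,3): flips 1 -> legal
(2,4): flips 1 -> legal
(3,2): flips 1 -> legal
(3,5): no bracket -> illegal
(5,2): no bracket -> illegal
(5,4): flips 1 -> legal
(6,2): no bracket -> illegal
(6,3): flips 1 -> legal
(6,4): flips 1 -> legal
B mobility = 7
-- W to move --
(2,3): no bracket -> illegal
(2,4): flips 1 -> legal
(2,5): no bracket -> illegal
(3,1): flips 1 -> legal
(3,2): no bracket -> illegal
(3,5): flips 1 -> legal
(3,6): no bracket -> illegal
(4,1): flips 2 -> legal
(4,6): flips 1 -> legal
(5,1): flips 1 -> legal
(5,2): no bracket -> illegal
(5,4): no bracket -> illegal
(5,6): no bracket -> illegal
(6,4): no bracket -> illegal
(6,6): flips 1 -> legal
(7,4): no bracket -> illegal
(7,5): no bracket -> illegal
(7,6): no bracket -> illegal
W mobility = 7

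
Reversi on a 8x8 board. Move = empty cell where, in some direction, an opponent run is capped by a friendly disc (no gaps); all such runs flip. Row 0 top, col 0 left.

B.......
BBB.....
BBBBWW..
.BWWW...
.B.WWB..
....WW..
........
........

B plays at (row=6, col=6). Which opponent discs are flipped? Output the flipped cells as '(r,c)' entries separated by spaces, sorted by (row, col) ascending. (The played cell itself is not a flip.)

Dir NW: opp run (5,5) (4,4) (3,3) capped by B -> flip
Dir N: first cell '.' (not opp) -> no flip
Dir NE: first cell '.' (not opp) -> no flip
Dir W: first cell '.' (not opp) -> no flip
Dir E: first cell '.' (not opp) -> no flip
Dir SW: first cell '.' (not opp) -> no flip
Dir S: first cell '.' (not opp) -> no flip
Dir SE: first cell '.' (not opp) -> no flip

Answer: (3,3) (4,4) (5,5)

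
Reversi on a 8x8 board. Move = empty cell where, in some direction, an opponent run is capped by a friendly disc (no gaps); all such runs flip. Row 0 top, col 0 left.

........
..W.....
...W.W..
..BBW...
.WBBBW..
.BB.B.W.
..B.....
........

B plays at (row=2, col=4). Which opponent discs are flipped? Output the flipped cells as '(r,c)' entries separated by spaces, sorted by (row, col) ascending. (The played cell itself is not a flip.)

Answer: (3,4)

Derivation:
Dir NW: first cell '.' (not opp) -> no flip
Dir N: first cell '.' (not opp) -> no flip
Dir NE: first cell '.' (not opp) -> no flip
Dir W: opp run (2,3), next='.' -> no flip
Dir E: opp run (2,5), next='.' -> no flip
Dir SW: first cell 'B' (not opp) -> no flip
Dir S: opp run (3,4) capped by B -> flip
Dir SE: first cell '.' (not opp) -> no flip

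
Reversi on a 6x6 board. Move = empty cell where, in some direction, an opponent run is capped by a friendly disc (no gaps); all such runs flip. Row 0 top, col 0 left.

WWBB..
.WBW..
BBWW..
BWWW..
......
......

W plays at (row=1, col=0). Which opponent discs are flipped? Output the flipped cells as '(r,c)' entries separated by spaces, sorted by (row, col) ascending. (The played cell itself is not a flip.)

Answer: (2,1)

Derivation:
Dir NW: edge -> no flip
Dir N: first cell 'W' (not opp) -> no flip
Dir NE: first cell 'W' (not opp) -> no flip
Dir W: edge -> no flip
Dir E: first cell 'W' (not opp) -> no flip
Dir SW: edge -> no flip
Dir S: opp run (2,0) (3,0), next='.' -> no flip
Dir SE: opp run (2,1) capped by W -> flip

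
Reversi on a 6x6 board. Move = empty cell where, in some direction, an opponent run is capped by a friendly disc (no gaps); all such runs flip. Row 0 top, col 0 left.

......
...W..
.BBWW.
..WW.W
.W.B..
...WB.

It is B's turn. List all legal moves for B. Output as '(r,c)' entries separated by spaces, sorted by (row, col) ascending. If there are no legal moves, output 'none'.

(0,2): no bracket -> illegal
(0,3): flips 3 -> legal
(0,4): flips 1 -> legal
(1,2): no bracket -> illegal
(1,4): no bracket -> illegal
(1,5): no bracket -> illegal
(2,5): flips 2 -> legal
(3,0): no bracket -> illegal
(3,1): no bracket -> illegal
(3,4): no bracket -> illegal
(4,0): no bracket -> illegal
(4,2): flips 1 -> legal
(4,4): flips 1 -> legal
(4,5): no bracket -> illegal
(5,0): no bracket -> illegal
(5,1): no bracket -> illegal
(5,2): flips 1 -> legal

Answer: (0,3) (0,4) (2,5) (4,2) (4,4) (5,2)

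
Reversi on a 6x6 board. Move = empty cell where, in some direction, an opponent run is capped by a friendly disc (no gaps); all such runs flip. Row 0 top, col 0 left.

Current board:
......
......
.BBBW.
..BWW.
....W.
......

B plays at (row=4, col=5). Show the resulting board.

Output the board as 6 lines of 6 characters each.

Place B at (4,5); scan 8 dirs for brackets.
Dir NW: opp run (3,4) capped by B -> flip
Dir N: first cell '.' (not opp) -> no flip
Dir NE: edge -> no flip
Dir W: opp run (4,4), next='.' -> no flip
Dir E: edge -> no flip
Dir SW: first cell '.' (not opp) -> no flip
Dir S: first cell '.' (not opp) -> no flip
Dir SE: edge -> no flip
All flips: (3,4)

Answer: ......
......
.BBBW.
..BWB.
....WB
......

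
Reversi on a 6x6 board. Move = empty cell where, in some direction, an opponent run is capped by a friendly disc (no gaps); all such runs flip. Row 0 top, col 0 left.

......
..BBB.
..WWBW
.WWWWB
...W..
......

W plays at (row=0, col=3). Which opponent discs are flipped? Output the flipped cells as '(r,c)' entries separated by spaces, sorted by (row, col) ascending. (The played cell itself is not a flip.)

Answer: (1,3) (1,4)

Derivation:
Dir NW: edge -> no flip
Dir N: edge -> no flip
Dir NE: edge -> no flip
Dir W: first cell '.' (not opp) -> no flip
Dir E: first cell '.' (not opp) -> no flip
Dir SW: opp run (1,2), next='.' -> no flip
Dir S: opp run (1,3) capped by W -> flip
Dir SE: opp run (1,4) capped by W -> flip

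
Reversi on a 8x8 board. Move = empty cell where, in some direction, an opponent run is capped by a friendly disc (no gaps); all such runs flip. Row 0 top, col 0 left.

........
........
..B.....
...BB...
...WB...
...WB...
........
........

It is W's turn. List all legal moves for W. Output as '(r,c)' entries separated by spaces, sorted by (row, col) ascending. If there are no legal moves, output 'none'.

(1,1): no bracket -> illegal
(1,2): no bracket -> illegal
(1,3): no bracket -> illegal
(2,1): no bracket -> illegal
(2,3): flips 1 -> legal
(2,4): no bracket -> illegal
(2,5): flips 1 -> legal
(3,1): no bracket -> illegal
(3,2): no bracket -> illegal
(3,5): flips 1 -> legal
(4,2): no bracket -> illegal
(4,5): flips 1 -> legal
(5,5): flips 1 -> legal
(6,3): no bracket -> illegal
(6,4): no bracket -> illegal
(6,5): flips 1 -> legal

Answer: (2,3) (2,5) (3,5) (4,5) (5,5) (6,5)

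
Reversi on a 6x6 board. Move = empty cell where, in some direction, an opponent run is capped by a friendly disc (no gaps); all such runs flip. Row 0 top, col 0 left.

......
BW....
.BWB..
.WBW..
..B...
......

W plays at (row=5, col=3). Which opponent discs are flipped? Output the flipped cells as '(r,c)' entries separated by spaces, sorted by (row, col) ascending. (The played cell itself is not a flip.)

Dir NW: opp run (4,2) capped by W -> flip
Dir N: first cell '.' (not opp) -> no flip
Dir NE: first cell '.' (not opp) -> no flip
Dir W: first cell '.' (not opp) -> no flip
Dir E: first cell '.' (not opp) -> no flip
Dir SW: edge -> no flip
Dir S: edge -> no flip
Dir SE: edge -> no flip

Answer: (4,2)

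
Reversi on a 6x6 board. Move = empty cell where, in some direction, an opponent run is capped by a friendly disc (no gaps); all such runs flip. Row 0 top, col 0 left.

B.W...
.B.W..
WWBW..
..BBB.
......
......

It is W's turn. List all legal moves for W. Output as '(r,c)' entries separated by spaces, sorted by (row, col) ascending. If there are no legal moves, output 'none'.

(0,1): flips 1 -> legal
(1,0): no bracket -> illegal
(1,2): no bracket -> illegal
(2,4): no bracket -> illegal
(2,5): no bracket -> illegal
(3,1): flips 1 -> legal
(3,5): no bracket -> illegal
(4,1): flips 1 -> legal
(4,2): no bracket -> illegal
(4,3): flips 2 -> legal
(4,4): no bracket -> illegal
(4,5): flips 1 -> legal

Answer: (0,1) (3,1) (4,1) (4,3) (4,5)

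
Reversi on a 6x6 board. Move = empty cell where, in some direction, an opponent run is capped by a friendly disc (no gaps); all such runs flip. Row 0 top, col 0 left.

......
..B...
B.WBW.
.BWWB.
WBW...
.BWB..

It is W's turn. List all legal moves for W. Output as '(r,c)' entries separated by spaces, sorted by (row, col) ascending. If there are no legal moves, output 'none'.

Answer: (0,2) (1,3) (1,4) (3,0) (3,5) (4,4) (5,0) (5,4)

Derivation:
(0,1): no bracket -> illegal
(0,2): flips 1 -> legal
(0,3): no bracket -> illegal
(1,0): no bracket -> illegal
(1,1): no bracket -> illegal
(1,3): flips 1 -> legal
(1,4): flips 1 -> legal
(2,1): no bracket -> illegal
(2,5): no bracket -> illegal
(3,0): flips 2 -> legal
(3,5): flips 1 -> legal
(4,3): no bracket -> illegal
(4,4): flips 1 -> legal
(4,5): no bracket -> illegal
(5,0): flips 2 -> legal
(5,4): flips 1 -> legal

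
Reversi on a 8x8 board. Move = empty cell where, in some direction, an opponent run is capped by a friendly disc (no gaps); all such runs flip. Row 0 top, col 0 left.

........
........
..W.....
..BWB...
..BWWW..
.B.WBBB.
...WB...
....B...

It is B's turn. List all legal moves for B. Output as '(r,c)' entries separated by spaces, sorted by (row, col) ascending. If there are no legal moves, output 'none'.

(1,1): flips 3 -> legal
(1,2): flips 1 -> legal
(1,3): no bracket -> illegal
(2,1): no bracket -> illegal
(2,3): no bracket -> illegal
(2,4): flips 1 -> legal
(3,1): no bracket -> illegal
(3,5): flips 1 -> legal
(3,6): flips 1 -> legal
(4,6): flips 3 -> legal
(5,2): flips 3 -> legal
(6,2): flips 1 -> legal
(7,2): flips 1 -> legal
(7,3): no bracket -> illegal

Answer: (1,1) (1,2) (2,4) (3,5) (3,6) (4,6) (5,2) (6,2) (7,2)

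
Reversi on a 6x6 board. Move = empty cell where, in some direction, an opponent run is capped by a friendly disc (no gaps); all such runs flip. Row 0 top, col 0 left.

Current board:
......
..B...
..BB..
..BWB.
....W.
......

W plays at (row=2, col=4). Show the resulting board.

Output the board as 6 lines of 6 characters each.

Answer: ......
..B...
..BBW.
..BWW.
....W.
......

Derivation:
Place W at (2,4); scan 8 dirs for brackets.
Dir NW: first cell '.' (not opp) -> no flip
Dir N: first cell '.' (not opp) -> no flip
Dir NE: first cell '.' (not opp) -> no flip
Dir W: opp run (2,3) (2,2), next='.' -> no flip
Dir E: first cell '.' (not opp) -> no flip
Dir SW: first cell 'W' (not opp) -> no flip
Dir S: opp run (3,4) capped by W -> flip
Dir SE: first cell '.' (not opp) -> no flip
All flips: (3,4)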